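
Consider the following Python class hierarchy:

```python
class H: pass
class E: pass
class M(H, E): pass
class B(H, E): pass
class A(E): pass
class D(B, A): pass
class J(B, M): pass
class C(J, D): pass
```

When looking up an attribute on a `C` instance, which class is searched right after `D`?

L[C] = C + merge(L[J], L[D], [J D])
  take J:  [J B M H E object] + [D B H A E object] + [J D]
  take D:  [B M H E object] + [D B H A E object] + [D]
  take B:  [B M H E object] + [B H A E object]
  take M:  [M H E object] + [H A E object]
  take H:  [H E object] + [H A E object]
  take A:  [E object] + [A E object]
  take E:  [E object] + [E object]
  take object:  [object] + [object]
MRO: C J D B M H A E object
D is at position 2; next is B.

B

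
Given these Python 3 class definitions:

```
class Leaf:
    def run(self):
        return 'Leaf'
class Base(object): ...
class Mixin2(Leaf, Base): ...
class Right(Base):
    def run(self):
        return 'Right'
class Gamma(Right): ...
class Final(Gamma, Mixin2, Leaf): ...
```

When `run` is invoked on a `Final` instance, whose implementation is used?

Right

L[Final] = Final + merge(L[Gamma], L[Mixin2], L[Leaf], [Gamma Mixin2 Leaf])
  take Gamma:  [Gamma Right Base object] + [Mixin2 Leaf Base object] + [Leaf object] + [Gamma Mixin2 Leaf]
  take Right:  [Right Base object] + [Mixin2 Leaf Base object] + [Leaf object] + [Mixin2 Leaf]
  take Mixin2:  [Base object] + [Mixin2 Leaf Base object] + [Leaf object] + [Mixin2 Leaf]
  take Leaf:  [Base object] + [Leaf Base object] + [Leaf object] + [Leaf]
  take Base:  [Base object] + [Base object] + [object]
  take object:  [object] + [object] + [object]
MRO: Final Gamma Right Mixin2 Leaf Base object
run is defined in: Leaf, Right. First along the MRO is Right.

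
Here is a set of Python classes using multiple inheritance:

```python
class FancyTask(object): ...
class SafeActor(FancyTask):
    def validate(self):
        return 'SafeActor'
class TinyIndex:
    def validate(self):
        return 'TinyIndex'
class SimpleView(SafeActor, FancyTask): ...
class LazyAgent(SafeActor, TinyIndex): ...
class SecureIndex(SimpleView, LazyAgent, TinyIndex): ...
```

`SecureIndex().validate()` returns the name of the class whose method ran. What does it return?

L[SecureIndex] = SecureIndex + merge(L[SimpleView], L[LazyAgent], L[TinyIndex], [SimpleView LazyAgent TinyIndex])
  take SimpleView:  [SimpleView SafeActor FancyTask object] + [LazyAgent SafeActor FancyTask TinyIndex object] + [TinyIndex object] + [SimpleView LazyAgent TinyIndex]
  take LazyAgent:  [SafeActor FancyTask object] + [LazyAgent SafeActor FancyTask TinyIndex object] + [TinyIndex object] + [LazyAgent TinyIndex]
  take SafeActor:  [SafeActor FancyTask object] + [SafeActor FancyTask TinyIndex object] + [TinyIndex object] + [TinyIndex]
  take FancyTask:  [FancyTask object] + [FancyTask TinyIndex object] + [TinyIndex object] + [TinyIndex]
  take TinyIndex:  [object] + [TinyIndex object] + [TinyIndex object] + [TinyIndex]
  take object:  [object] + [object] + [object]
MRO: SecureIndex SimpleView LazyAgent SafeActor FancyTask TinyIndex object
validate is defined in: SafeActor, TinyIndex. First along the MRO is SafeActor.

SafeActor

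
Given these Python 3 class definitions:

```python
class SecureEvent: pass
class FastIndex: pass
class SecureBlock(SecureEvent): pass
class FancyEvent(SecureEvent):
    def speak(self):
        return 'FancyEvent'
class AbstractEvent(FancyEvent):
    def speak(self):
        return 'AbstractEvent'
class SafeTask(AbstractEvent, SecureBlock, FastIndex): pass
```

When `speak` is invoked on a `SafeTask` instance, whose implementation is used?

L[SafeTask] = SafeTask + merge(L[AbstractEvent], L[SecureBlock], L[FastIndex], [AbstractEvent SecureBlock FastIndex])
  take AbstractEvent:  [AbstractEvent FancyEvent SecureEvent object] + [SecureBlock SecureEvent object] + [FastIndex object] + [AbstractEvent SecureBlock FastIndex]
  take FancyEvent:  [FancyEvent SecureEvent object] + [SecureBlock SecureEvent object] + [FastIndex object] + [SecureBlock FastIndex]
  take SecureBlock:  [SecureEvent object] + [SecureBlock SecureEvent object] + [FastIndex object] + [SecureBlock FastIndex]
  take SecureEvent:  [SecureEvent object] + [SecureEvent object] + [FastIndex object] + [FastIndex]
  take FastIndex:  [object] + [object] + [FastIndex object] + [FastIndex]
  take object:  [object] + [object] + [object]
MRO: SafeTask AbstractEvent FancyEvent SecureBlock SecureEvent FastIndex object
speak is defined in: AbstractEvent, FancyEvent. First along the MRO is AbstractEvent.

AbstractEvent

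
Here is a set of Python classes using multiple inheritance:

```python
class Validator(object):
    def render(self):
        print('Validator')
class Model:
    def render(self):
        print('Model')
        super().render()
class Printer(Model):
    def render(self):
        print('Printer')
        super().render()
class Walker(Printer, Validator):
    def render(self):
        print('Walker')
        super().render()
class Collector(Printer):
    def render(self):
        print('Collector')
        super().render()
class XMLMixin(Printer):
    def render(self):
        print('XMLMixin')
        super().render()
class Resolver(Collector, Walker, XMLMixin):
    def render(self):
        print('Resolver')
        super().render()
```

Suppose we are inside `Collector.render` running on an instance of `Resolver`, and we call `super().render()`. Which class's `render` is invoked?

L[Resolver] = Resolver + merge(L[Collector], L[Walker], L[XMLMixin], [Collector Walker XMLMixin])
  take Collector:  [Collector Printer Model object] + [Walker Printer Model Validator object] + [XMLMixin Printer Model object] + [Collector Walker XMLMixin]
  take Walker:  [Printer Model object] + [Walker Printer Model Validator object] + [XMLMixin Printer Model object] + [Walker XMLMixin]
  take XMLMixin:  [Printer Model object] + [Printer Model Validator object] + [XMLMixin Printer Model object] + [XMLMixin]
  take Printer:  [Printer Model object] + [Printer Model Validator object] + [Printer Model object]
  take Model:  [Model object] + [Model Validator object] + [Model object]
  take Validator:  [object] + [Validator object] + [object]
  take object:  [object] + [object] + [object]
MRO: Resolver Collector Walker XMLMixin Printer Model Validator object
super() in Collector.render on a Resolver instance goes to the class after Collector in Resolver's MRO: Walker.

Walker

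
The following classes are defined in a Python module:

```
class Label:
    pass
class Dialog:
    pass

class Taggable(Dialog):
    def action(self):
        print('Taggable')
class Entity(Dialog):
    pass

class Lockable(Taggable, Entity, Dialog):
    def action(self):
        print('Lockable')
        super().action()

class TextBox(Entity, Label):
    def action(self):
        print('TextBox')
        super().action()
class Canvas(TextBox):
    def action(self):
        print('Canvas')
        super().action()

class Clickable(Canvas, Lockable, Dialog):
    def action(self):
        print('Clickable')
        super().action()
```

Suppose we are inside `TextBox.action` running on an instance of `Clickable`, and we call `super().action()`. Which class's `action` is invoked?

Lockable

L[Clickable] = Clickable + merge(L[Canvas], L[Lockable], L[Dialog], [Canvas Lockable Dialog])
  take Canvas:  [Canvas TextBox Entity Dialog Label object] + [Lockable Taggable Entity Dialog object] + [Dialog object] + [Canvas Lockable Dialog]
  take TextBox:  [TextBox Entity Dialog Label object] + [Lockable Taggable Entity Dialog object] + [Dialog object] + [Lockable Dialog]
  take Lockable:  [Entity Dialog Label object] + [Lockable Taggable Entity Dialog object] + [Dialog object] + [Lockable Dialog]
  take Taggable:  [Entity Dialog Label object] + [Taggable Entity Dialog object] + [Dialog object] + [Dialog]
  take Entity:  [Entity Dialog Label object] + [Entity Dialog object] + [Dialog object] + [Dialog]
  take Dialog:  [Dialog Label object] + [Dialog object] + [Dialog object] + [Dialog]
  take Label:  [Label object] + [object] + [object]
  take object:  [object] + [object] + [object]
MRO: Clickable Canvas TextBox Lockable Taggable Entity Dialog Label object
super() in TextBox.action on a Clickable instance goes to the class after TextBox in Clickable's MRO: Lockable.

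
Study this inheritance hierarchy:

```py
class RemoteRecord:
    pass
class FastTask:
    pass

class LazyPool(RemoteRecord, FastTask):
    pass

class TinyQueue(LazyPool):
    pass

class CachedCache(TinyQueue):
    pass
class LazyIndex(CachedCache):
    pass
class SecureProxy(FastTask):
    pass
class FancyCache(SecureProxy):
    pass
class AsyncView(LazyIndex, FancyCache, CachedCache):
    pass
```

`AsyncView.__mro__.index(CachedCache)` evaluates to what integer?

L[AsyncView] = AsyncView + merge(L[LazyIndex], L[FancyCache], L[CachedCache], [LazyIndex FancyCache CachedCache])
  take LazyIndex:  [LazyIndex CachedCache TinyQueue LazyPool RemoteRecord FastTask object] + [FancyCache SecureProxy FastTask object] + [CachedCache TinyQueue LazyPool RemoteRecord FastTask object] + [LazyIndex FancyCache CachedCache]
  take FancyCache:  [CachedCache TinyQueue LazyPool RemoteRecord FastTask object] + [FancyCache SecureProxy FastTask object] + [CachedCache TinyQueue LazyPool RemoteRecord FastTask object] + [FancyCache CachedCache]
  take CachedCache:  [CachedCache TinyQueue LazyPool RemoteRecord FastTask object] + [SecureProxy FastTask object] + [CachedCache TinyQueue LazyPool RemoteRecord FastTask object] + [CachedCache]
  take TinyQueue:  [TinyQueue LazyPool RemoteRecord FastTask object] + [SecureProxy FastTask object] + [TinyQueue LazyPool RemoteRecord FastTask object]
  take LazyPool:  [LazyPool RemoteRecord FastTask object] + [SecureProxy FastTask object] + [LazyPool RemoteRecord FastTask object]
  take RemoteRecord:  [RemoteRecord FastTask object] + [SecureProxy FastTask object] + [RemoteRecord FastTask object]
  take SecureProxy:  [FastTask object] + [SecureProxy FastTask object] + [FastTask object]
  take FastTask:  [FastTask object] + [FastTask object] + [FastTask object]
  take object:  [object] + [object] + [object]
MRO: AsyncView LazyIndex FancyCache CachedCache TinyQueue LazyPool RemoteRecord SecureProxy FastTask object
CachedCache sits at index 3.

3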